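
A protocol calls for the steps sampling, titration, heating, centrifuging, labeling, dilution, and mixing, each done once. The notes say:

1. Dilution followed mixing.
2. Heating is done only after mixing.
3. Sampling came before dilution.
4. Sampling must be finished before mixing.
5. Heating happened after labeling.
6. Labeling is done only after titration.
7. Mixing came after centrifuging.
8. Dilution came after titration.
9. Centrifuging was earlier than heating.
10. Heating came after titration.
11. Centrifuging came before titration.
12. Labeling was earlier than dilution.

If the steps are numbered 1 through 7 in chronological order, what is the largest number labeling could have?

Labeling must come before dilution and heating — 2 steps forced after it.
Everything else can be placed before labeling in some valid order, so labeling can sit as late as position 7 − 2 = 5.

5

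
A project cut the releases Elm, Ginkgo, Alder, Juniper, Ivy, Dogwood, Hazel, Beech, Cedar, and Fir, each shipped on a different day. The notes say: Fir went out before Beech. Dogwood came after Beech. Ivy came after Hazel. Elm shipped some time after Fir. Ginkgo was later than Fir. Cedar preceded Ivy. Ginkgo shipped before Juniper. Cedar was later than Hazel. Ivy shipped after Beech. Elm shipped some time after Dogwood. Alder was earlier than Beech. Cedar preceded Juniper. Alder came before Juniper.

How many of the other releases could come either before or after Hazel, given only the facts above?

Forced after Hazel: Cedar, Ivy, and Juniper.
That leaves Alder, Beech, Dogwood, Elm, Fir, and Ginkgo with no forced order relative to Hazel — 6.

6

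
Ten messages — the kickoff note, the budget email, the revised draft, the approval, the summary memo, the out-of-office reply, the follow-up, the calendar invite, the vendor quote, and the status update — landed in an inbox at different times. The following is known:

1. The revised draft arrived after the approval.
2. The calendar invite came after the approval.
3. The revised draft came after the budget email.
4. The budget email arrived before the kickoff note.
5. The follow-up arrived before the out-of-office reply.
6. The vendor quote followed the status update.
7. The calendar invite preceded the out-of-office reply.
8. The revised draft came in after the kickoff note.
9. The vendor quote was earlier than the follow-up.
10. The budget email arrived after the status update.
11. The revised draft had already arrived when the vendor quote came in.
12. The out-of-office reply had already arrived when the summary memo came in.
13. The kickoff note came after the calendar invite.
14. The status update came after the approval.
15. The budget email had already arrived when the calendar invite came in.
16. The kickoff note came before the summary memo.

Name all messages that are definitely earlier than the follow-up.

the approval, the budget email, the calendar invite, the kickoff note, the revised draft, the status update, the vendor quote

Directly stated before the follow-up: the vendor quote.
The approval reaches the follow-up via the approval → the status update → the vendor quote → the follow-up.
The budget email reaches the follow-up via the budget email → the revised draft → the vendor quote → the follow-up.
The calendar invite reaches the follow-up via the calendar invite → the kickoff note → the revised draft → the vendor quote → the follow-up.
Likewise the kickoff note, the revised draft, and the status update each reach the follow-up by chaining the stated constraints.
No chain forces the out-of-office reply (or any of the others) ahead of the follow-up.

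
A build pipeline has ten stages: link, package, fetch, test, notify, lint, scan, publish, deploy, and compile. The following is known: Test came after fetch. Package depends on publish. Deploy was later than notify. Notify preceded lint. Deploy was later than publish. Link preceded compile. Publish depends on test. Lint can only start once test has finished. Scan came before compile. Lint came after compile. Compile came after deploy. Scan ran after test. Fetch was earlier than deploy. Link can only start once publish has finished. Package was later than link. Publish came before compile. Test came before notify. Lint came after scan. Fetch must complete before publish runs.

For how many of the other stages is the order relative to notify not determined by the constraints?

4

Forced before notify: fetch and test; forced after notify: compile, deploy, and lint.
That leaves link, package, publish, and scan with no forced order relative to notify — 4.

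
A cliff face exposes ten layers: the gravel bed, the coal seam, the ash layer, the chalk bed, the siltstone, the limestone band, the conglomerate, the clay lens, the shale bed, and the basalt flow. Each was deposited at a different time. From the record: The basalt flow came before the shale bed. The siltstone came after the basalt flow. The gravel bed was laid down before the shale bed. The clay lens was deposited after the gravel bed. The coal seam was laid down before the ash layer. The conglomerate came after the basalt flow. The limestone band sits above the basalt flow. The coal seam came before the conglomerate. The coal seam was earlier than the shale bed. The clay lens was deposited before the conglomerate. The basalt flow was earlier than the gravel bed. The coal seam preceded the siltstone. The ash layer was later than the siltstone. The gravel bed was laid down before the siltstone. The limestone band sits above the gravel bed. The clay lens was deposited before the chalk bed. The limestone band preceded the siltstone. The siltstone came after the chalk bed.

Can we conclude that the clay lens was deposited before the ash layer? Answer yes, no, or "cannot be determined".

yes

Chain the constraints: the clay lens → the chalk bed → the siltstone → the ash layer. Each link is directly stated, so the clay lens comes before the ash layer.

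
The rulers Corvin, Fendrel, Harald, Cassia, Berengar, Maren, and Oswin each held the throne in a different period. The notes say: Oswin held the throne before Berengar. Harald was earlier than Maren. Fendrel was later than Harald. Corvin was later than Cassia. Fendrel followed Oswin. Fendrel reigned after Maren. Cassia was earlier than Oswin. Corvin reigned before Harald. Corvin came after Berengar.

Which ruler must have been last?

Every other ruler has a chain of constraints placing them before Fendrel, so Fendrel is last.

Fendrel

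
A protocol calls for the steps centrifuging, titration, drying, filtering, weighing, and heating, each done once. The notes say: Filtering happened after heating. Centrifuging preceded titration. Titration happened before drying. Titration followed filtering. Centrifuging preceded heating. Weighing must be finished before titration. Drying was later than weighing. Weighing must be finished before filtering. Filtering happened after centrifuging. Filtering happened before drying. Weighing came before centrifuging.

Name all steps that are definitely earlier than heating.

centrifuging, weighing

Directly stated before heating: centrifuging.
Weighing reaches heating via weighing → centrifuging → heating.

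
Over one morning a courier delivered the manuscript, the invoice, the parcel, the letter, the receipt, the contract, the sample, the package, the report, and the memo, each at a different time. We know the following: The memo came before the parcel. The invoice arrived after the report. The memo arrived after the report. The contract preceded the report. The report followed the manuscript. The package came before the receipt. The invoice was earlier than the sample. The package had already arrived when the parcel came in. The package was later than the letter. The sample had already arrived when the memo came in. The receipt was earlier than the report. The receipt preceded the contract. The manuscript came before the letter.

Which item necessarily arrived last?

Every other item has a chain of constraints placing it before the parcel, so the parcel is last.

the parcel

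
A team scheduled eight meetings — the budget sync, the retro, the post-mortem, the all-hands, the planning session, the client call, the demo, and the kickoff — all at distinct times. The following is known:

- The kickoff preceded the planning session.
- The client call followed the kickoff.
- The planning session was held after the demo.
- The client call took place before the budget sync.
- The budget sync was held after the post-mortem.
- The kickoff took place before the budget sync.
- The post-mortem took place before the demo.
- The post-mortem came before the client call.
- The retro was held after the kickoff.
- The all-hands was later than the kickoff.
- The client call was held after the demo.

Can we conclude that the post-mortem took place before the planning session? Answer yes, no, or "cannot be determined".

Chain the constraints: the post-mortem → the demo → the planning session. Each link is directly stated, so the post-mortem comes before the planning session.

yes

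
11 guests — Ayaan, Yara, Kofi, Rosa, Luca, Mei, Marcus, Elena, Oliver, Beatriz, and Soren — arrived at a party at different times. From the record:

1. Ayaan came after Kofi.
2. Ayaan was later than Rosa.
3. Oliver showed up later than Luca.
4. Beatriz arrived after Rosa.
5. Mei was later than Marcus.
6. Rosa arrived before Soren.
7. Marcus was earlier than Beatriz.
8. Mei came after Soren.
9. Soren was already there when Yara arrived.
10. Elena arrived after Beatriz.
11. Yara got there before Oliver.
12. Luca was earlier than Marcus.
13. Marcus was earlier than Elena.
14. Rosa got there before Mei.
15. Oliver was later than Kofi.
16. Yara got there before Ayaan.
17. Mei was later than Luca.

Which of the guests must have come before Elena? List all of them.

Beatriz, Luca, Marcus, Rosa

Directly stated before Elena: Beatriz and Marcus.
Luca reaches Elena via Luca → Marcus → Elena.
Rosa reaches Elena via Rosa → Beatriz → Elena.
No chain forces Mei (or any of the others) ahead of Elena.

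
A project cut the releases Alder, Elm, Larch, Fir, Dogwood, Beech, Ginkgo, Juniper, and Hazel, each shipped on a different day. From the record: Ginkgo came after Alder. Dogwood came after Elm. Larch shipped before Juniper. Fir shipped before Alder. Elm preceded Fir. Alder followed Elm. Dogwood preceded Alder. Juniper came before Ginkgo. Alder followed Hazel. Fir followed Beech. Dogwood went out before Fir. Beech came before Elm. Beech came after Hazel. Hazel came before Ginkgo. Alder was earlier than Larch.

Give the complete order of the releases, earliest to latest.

Hazel, Beech, Elm, Dogwood, Fir, Alder, Larch, Juniper, Ginkgo

The constraints fix every adjacent pair, so only one ordering works:
Hazel → Beech → Elm → Dogwood → Fir → Alder → Larch → Juniper → Ginkgo.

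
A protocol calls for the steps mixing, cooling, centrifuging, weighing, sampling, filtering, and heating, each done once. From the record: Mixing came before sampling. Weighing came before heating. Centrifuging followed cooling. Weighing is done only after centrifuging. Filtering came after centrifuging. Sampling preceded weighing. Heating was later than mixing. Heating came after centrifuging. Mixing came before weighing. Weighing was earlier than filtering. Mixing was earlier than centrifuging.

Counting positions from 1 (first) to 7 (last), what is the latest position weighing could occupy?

5

Weighing must come before filtering and heating — 2 steps forced after it.
Everything else can be placed before weighing in some valid order, so weighing can sit as late as position 7 − 2 = 5.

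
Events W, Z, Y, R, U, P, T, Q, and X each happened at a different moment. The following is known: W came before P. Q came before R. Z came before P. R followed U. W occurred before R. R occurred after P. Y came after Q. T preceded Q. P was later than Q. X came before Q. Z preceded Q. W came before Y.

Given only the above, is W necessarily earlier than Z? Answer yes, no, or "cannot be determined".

No chain of stated constraints runs from W to Z, and none runs from Z to W either.
So the relative order of W and Z is not fixed by the given facts.

cannot be determined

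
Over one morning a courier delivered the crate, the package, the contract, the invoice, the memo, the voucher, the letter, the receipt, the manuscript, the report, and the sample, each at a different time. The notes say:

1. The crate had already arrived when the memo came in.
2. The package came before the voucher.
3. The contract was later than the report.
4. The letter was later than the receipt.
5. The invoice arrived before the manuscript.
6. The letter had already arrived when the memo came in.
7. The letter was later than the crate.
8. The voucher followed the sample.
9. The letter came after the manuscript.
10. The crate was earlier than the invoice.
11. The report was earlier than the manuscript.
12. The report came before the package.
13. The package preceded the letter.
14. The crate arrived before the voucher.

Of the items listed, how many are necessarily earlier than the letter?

Directly stated before the letter: the crate, the manuscript, the package, and the receipt.
The invoice reaches the letter via the invoice → the manuscript → the letter.
The report reaches the letter via the report → the manuscript → the letter.
That's the crate, the invoice, the manuscript, the package, the receipt, and the report — 6 in all.

6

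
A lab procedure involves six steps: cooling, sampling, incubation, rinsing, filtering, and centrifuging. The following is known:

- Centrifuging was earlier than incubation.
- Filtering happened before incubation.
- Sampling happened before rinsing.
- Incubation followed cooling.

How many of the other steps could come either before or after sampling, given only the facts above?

Forced after sampling: rinsing.
That leaves centrifuging, cooling, filtering, and incubation with no forced order relative to sampling — 4.

4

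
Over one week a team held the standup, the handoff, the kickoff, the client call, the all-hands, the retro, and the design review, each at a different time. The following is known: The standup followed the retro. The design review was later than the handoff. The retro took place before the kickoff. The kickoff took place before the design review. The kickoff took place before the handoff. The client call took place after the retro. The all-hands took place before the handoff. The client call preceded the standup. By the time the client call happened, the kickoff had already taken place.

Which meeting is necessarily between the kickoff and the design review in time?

Tracing the constraints gives the kickoff → the handoff → the design review, so the handoff sits after the kickoff and before the design review.
No other meeting is forced both after the kickoff and before the design review.

the handoff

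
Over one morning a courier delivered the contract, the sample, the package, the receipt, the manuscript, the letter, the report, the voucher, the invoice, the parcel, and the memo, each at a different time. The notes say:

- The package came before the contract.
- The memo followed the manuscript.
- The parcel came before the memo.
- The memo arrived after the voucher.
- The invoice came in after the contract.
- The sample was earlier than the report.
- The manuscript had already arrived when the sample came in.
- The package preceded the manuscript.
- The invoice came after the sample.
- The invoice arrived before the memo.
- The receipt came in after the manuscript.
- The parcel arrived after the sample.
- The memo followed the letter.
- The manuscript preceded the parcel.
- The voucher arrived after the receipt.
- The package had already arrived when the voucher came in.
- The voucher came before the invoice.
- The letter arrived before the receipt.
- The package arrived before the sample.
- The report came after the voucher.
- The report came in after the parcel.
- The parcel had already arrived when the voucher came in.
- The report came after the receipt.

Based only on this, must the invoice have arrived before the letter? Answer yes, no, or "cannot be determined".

no

Tracing the constraints gives the letter → the receipt → the voucher → the invoice, so the letter must come before the invoice.
That means the invoice cannot be before the letter.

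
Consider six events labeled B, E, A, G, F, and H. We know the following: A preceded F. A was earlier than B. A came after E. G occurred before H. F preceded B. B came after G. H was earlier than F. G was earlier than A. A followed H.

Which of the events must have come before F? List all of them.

Directly stated before F: A and H.
E reaches F via E → A → F.
G reaches F via G → H → F.
No chain forces B ahead of F.

A, E, G, H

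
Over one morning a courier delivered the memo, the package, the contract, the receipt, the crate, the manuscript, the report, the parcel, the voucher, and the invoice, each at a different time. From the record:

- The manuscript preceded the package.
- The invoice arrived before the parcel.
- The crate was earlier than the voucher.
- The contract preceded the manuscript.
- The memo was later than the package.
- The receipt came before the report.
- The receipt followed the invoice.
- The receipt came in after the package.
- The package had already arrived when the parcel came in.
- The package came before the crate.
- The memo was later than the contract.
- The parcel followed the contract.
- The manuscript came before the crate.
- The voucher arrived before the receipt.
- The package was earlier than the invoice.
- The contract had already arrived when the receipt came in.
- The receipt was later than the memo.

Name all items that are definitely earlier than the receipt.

the contract, the crate, the invoice, the manuscript, the memo, the package, the voucher

Directly stated before the receipt: the contract, the invoice, the memo, the package, and the voucher.
The crate reaches the receipt via the crate → the voucher → the receipt.
The manuscript reaches the receipt via the manuscript → the package → the receipt.
No chain forces the report (or any of the others) ahead of the receipt.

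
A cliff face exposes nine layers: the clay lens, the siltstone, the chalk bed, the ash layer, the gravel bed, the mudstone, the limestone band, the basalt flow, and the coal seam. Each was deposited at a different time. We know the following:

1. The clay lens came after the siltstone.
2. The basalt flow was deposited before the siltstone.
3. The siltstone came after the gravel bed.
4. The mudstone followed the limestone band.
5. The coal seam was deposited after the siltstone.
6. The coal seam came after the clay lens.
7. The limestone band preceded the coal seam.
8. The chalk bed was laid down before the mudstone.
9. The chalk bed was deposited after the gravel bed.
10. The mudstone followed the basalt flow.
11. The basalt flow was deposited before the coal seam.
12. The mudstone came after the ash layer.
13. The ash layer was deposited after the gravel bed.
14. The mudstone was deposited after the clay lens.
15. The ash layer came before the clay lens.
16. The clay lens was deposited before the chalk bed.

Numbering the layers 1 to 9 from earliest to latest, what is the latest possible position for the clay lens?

The clay lens must come before the chalk bed, the coal seam, and the mudstone — 3 layers forced after it.
Everything else can be placed before the clay lens in some valid order, so the clay lens can sit as late as position 9 − 3 = 6.

6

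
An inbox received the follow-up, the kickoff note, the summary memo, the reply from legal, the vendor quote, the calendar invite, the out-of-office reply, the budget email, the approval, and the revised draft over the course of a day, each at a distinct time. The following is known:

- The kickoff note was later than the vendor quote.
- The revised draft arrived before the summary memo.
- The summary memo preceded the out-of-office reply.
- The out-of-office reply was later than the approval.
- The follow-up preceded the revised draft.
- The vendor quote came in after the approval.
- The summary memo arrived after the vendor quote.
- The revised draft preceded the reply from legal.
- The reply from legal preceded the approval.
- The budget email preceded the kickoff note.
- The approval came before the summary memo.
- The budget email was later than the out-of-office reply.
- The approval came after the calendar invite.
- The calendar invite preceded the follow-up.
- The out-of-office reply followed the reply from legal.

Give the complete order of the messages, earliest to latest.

The constraints fix every adjacent pair, so only one ordering works:
the calendar invite → the follow-up → the revised draft → the reply from legal → the approval → the vendor quote → the summary memo → the out-of-office reply → the budget email → the kickoff note.

the calendar invite, the follow-up, the revised draft, the reply from legal, the approval, the vendor quote, the summary memo, the out-of-office reply, the budget email, the kickoff note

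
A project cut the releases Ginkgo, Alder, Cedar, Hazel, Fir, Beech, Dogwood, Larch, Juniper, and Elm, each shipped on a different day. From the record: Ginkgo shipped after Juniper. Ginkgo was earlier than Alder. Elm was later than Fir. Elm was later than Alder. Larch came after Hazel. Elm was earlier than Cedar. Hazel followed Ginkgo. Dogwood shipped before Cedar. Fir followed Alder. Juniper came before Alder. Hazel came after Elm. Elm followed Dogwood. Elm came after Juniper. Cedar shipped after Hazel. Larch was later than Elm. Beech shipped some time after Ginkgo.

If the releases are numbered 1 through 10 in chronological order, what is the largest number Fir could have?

Fir must come before Cedar, Elm, Hazel, and Larch — 4 releases forced after it.
Everything else can be placed before Fir in some valid order, so Fir can sit as late as position 10 − 4 = 6.

6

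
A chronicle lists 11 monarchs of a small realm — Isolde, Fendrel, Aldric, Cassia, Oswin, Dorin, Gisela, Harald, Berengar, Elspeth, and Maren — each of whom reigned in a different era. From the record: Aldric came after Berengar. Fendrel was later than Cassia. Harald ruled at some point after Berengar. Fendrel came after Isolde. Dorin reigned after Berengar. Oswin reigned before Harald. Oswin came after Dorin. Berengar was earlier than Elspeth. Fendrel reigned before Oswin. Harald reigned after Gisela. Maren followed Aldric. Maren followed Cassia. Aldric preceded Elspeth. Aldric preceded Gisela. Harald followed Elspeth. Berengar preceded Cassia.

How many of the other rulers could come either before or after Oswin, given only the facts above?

4

Forced before Oswin: Berengar, Cassia, Dorin, Fendrel, and Isolde; forced after Oswin: Harald.
That leaves Aldric, Elspeth, Gisela, and Maren with no forced order relative to Oswin — 4.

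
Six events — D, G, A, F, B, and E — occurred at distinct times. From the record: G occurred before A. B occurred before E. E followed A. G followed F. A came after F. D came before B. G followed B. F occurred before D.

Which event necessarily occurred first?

F has a chain of constraints placing it before every other event, so F must be first.

F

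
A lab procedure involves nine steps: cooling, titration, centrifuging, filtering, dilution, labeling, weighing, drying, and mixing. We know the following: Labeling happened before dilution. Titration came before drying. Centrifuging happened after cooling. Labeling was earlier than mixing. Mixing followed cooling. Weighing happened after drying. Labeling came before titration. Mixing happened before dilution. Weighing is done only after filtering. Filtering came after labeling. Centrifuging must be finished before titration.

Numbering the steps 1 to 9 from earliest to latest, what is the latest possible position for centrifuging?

Centrifuging must come before drying, titration, and weighing — 3 steps forced after it.
Everything else can be placed before centrifuging in some valid order, so centrifuging can sit as late as position 9 − 3 = 6.

6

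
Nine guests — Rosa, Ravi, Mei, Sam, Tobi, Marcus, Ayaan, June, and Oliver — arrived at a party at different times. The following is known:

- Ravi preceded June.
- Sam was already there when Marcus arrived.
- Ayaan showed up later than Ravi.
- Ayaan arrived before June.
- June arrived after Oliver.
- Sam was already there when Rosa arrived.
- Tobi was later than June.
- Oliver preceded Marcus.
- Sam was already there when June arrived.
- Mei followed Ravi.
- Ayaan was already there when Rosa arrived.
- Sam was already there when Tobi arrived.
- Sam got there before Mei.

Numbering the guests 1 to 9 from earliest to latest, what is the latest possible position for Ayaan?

6

Ayaan must come before June, Rosa, and Tobi — 3 guests forced after them.
Everything else can be placed before Ayaan in some valid order, so Ayaan can sit as late as position 9 − 3 = 6.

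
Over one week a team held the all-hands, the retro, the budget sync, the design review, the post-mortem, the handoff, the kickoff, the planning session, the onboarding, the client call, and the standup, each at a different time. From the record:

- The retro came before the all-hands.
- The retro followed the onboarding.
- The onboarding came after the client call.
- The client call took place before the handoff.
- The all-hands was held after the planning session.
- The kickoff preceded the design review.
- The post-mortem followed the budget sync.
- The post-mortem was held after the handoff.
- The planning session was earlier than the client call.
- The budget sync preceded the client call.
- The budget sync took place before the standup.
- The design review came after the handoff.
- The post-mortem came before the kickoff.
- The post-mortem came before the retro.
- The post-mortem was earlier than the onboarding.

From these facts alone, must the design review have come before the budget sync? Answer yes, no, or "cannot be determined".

Tracing the constraints gives the budget sync → the post-mortem → the kickoff → the design review, so the budget sync must come before the design review.
That means the design review cannot be before the budget sync.

no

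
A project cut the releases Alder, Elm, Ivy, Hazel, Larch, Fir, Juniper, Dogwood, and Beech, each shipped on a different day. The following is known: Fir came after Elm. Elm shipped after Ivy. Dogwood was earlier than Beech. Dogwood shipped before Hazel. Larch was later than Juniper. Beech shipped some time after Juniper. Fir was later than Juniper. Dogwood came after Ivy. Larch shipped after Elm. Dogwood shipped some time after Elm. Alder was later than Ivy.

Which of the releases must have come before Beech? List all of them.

Directly stated before Beech: Dogwood and Juniper.
Elm reaches Beech via Elm → Dogwood → Beech.
Ivy reaches Beech via Ivy → Dogwood → Beech.

Dogwood, Elm, Ivy, Juniper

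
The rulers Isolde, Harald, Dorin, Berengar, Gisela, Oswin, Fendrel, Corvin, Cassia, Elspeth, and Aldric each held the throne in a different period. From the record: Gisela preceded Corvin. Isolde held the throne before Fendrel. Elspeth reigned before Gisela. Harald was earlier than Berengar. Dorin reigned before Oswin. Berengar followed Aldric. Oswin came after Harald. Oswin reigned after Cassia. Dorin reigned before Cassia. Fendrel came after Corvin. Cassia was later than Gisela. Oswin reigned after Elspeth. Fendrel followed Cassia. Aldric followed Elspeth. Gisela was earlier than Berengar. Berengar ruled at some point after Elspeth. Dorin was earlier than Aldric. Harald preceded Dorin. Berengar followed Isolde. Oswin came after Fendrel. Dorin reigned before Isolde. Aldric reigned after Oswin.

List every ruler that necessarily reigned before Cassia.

Directly stated before Cassia: Dorin and Gisela.
Elspeth reaches Cassia via Elspeth → Gisela → Cassia.
Harald reaches Cassia via Harald → Dorin → Cassia.
No chain forces Berengar (or any of the others) ahead of Cassia.

Dorin, Elspeth, Gisela, Harald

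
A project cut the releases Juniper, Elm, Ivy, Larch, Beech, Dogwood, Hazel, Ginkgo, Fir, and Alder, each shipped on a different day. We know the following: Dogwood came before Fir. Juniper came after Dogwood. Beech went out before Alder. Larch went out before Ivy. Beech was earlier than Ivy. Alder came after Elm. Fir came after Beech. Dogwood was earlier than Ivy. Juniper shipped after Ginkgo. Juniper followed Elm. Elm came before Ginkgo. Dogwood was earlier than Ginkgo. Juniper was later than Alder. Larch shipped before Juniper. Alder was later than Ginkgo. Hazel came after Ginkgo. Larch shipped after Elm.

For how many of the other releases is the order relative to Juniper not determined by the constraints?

3

Forced before Juniper: Alder, Beech, Dogwood, Elm, Ginkgo, and Larch.
That leaves Fir, Hazel, and Ivy with no forced order relative to Juniper — 3.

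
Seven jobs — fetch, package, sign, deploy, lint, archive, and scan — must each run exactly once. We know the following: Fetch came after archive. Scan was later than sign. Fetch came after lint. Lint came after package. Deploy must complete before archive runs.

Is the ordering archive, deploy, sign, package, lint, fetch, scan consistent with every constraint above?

The constraints require deploy before archive, but in the proposed sequence archive appears ahead of deploy. That one violation is enough.

no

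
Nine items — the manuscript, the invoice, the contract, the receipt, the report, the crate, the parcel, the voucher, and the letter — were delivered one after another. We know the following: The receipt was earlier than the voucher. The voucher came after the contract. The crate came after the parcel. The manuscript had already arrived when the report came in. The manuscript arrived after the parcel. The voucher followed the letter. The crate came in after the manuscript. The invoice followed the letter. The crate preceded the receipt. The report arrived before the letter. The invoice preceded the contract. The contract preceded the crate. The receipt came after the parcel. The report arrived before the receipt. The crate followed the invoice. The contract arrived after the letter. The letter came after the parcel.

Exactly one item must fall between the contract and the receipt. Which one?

Tracing the constraints gives the contract → the crate → the receipt, so the crate sits after the contract and before the receipt.
No other item is forced both after the contract and before the receipt.

the crate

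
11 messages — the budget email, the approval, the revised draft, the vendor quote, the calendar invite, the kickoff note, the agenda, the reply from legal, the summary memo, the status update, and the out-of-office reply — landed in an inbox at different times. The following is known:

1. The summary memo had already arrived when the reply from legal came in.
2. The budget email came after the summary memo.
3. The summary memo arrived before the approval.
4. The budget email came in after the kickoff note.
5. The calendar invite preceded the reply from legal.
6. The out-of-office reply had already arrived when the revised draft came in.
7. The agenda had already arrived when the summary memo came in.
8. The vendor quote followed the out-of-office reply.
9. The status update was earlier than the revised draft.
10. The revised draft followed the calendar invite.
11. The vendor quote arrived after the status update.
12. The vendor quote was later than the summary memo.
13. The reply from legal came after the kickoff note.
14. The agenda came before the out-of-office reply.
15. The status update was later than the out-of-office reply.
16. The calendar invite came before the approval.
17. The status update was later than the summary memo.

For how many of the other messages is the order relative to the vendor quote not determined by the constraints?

Forced before the vendor quote: the agenda, the out-of-office reply, the status update, and the summary memo.
That leaves the approval, the budget email, the calendar invite, the kickoff note, the reply from legal, and the revised draft with no forced order relative to the vendor quote — 6.

6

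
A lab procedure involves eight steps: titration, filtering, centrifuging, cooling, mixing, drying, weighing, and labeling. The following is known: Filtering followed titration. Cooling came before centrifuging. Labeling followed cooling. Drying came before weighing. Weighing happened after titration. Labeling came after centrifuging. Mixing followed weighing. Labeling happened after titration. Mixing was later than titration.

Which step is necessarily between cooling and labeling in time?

Tracing the constraints gives cooling → centrifuging → labeling, so centrifuging sits after cooling and before labeling.
No other step is forced both after cooling and before labeling.

centrifuging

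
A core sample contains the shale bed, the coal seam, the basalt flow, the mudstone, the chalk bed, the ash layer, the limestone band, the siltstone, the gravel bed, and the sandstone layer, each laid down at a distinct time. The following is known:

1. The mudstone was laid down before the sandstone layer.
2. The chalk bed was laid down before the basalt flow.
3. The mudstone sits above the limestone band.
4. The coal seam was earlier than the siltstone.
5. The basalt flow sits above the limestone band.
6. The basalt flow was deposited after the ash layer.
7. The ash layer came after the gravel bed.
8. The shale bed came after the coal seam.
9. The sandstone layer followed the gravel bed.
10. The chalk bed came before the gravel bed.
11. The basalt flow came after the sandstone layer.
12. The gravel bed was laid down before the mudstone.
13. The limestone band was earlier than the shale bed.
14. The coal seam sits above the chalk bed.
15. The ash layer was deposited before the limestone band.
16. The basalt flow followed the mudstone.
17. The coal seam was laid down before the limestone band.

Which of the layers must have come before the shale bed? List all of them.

Directly stated before the shale bed: the coal seam and the limestone band.
The ash layer reaches the shale bed via the ash layer → the limestone band → the shale bed.
The chalk bed reaches the shale bed via the chalk bed → the coal seam → the shale bed.
The gravel bed reaches the shale bed via the gravel bed → the ash layer → the limestone band → the shale bed.

the ash layer, the chalk bed, the coal seam, the gravel bed, the limestone band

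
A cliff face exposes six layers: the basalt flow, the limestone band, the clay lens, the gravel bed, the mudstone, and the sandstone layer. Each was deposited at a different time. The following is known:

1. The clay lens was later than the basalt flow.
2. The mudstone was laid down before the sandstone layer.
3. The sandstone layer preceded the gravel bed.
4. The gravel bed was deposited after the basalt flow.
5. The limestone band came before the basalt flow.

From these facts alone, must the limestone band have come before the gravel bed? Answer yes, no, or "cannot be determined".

yes

Chain the constraints: the limestone band → the basalt flow → the gravel bed. Each link is directly stated, so the limestone band comes before the gravel bed.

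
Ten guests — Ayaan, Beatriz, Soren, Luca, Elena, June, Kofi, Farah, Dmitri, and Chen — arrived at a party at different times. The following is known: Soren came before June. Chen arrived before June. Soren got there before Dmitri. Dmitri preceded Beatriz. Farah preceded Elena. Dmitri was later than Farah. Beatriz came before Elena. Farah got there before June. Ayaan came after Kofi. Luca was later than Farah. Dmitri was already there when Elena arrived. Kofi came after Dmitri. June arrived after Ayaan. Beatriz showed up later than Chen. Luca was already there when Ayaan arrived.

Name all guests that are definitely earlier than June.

Directly stated before June: Ayaan, Chen, Farah, and Soren.
Dmitri reaches June via Dmitri → Kofi → Ayaan → June.
Kofi reaches June via Kofi → Ayaan → June.
Luca reaches June via Luca → Ayaan → June.
No chain forces Elena (or any of the others) ahead of June.

Ayaan, Chen, Dmitri, Farah, Kofi, Luca, Soren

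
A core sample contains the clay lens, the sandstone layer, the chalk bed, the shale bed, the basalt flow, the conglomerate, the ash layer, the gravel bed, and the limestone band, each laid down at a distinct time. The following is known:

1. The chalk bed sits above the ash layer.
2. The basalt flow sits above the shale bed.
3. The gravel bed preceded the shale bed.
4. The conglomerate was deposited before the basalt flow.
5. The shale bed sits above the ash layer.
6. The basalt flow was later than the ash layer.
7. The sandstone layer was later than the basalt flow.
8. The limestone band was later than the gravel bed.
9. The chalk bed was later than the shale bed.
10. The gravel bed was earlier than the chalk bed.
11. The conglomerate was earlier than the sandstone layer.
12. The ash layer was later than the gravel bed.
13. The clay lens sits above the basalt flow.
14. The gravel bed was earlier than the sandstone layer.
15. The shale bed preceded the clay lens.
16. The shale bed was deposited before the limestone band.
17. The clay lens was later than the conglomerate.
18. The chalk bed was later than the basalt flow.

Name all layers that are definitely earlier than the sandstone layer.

the ash layer, the basalt flow, the conglomerate, the gravel bed, the shale bed

Directly stated before the sandstone layer: the basalt flow, the conglomerate, and the gravel bed.
The ash layer reaches the sandstone layer via the ash layer → the basalt flow → the sandstone layer.
The shale bed reaches the sandstone layer via the shale bed → the basalt flow → the sandstone layer.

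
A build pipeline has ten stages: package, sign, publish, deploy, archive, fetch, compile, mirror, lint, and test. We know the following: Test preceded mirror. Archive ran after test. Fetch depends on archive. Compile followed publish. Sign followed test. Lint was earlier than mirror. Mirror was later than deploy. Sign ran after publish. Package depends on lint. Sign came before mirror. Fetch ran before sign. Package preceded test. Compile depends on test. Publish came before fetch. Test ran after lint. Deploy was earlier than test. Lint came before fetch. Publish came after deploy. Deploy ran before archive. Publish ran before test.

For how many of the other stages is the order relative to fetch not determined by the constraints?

1

Forced before fetch: archive, deploy, lint, package, publish, and test; forced after fetch: mirror and sign.
That leaves compile with no forced order relative to fetch — 1.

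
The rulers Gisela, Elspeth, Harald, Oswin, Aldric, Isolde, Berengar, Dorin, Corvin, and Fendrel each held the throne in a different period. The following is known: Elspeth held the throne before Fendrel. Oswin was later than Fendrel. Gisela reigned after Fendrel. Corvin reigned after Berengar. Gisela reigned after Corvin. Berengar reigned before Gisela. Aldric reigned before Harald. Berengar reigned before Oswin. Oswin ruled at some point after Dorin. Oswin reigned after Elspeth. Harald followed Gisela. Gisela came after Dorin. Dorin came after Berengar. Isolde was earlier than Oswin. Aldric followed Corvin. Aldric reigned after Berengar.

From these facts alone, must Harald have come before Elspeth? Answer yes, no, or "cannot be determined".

Tracing the constraints gives Elspeth → Fendrel → Gisela → Harald, so Elspeth must come before Harald.
That means Harald cannot be before Elspeth.

no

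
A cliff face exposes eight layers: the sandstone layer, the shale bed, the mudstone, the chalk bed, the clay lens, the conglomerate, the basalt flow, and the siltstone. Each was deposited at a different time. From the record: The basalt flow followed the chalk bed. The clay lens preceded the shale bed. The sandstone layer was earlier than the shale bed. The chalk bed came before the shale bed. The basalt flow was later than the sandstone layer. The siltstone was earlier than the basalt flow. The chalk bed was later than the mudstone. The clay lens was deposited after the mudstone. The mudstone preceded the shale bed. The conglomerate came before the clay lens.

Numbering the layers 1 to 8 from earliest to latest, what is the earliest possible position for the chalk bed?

The mudstone must come before the chalk bed — 1 forced predecessor.
Nothing else is forced ahead of the chalk bed, so its earliest slot is position 1 + 1 = 2.

2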